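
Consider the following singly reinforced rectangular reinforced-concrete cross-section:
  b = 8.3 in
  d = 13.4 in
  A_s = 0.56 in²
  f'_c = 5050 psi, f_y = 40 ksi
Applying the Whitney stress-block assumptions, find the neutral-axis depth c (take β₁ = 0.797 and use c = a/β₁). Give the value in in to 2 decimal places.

c ≈ 0.79 in

T = A_s f_y = 0.56 × 40 = 22.4 kips.
a = T/(0.85 f'_c b) = 22.4/(0.85 × 5.05 × 8.3) = 0.6287 in.
With β₁ = 0.797, c = a/β₁ = 0.6287/0.797 = 0.79 in.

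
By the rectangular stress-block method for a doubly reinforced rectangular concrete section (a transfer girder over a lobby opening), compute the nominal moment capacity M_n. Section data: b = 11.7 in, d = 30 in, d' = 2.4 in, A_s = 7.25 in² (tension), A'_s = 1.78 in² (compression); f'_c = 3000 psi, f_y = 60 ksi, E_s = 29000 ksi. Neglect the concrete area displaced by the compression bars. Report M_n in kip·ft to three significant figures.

M_n ≈ 916 kip·ft

Assume both steels yield.
a = (A_s − A'_s) f_y/(0.85 f'_c b) = (7.25 − 1.78) × 60/(0.85 × 3 × 11.7) = 11.001 in.
c = a/β₁ = 11.001/0.85 = 12.942 in; ε'_s = 0.003(c − d')/c = 0.0024 ≥ ε_y = 0.0021, so the compression steel yields.
M_n = (A_s − A'_s) f_y (d − a/2) + A'_s f_y (d − d') = 328.2 × (30 − 5.5005) + 106.8 × (30 − 2.4) = 8040.7 + 2947.7 = 10988.4 kip·in = 10988.4/12 = 915.70 kip·ft.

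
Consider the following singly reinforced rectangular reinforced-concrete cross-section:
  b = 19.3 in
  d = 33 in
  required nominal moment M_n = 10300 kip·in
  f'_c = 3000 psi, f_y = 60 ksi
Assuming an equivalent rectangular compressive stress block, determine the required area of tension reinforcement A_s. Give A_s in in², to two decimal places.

From M_n = 0.85 f'_c a b (d − a/2):
a = d − √(d² − 2M_n/(0.85 f'_c b)) = 33 − √(33² − 2 × 10300/(0.85 × 3 × 19.3)) = 7.107 in.
A_s = 0.85 f'_c a b / f_y = 0.85 × 3 × 7.107 × 19.3 / 60 = 5.830 in².

A_s ≈ 5.83 in²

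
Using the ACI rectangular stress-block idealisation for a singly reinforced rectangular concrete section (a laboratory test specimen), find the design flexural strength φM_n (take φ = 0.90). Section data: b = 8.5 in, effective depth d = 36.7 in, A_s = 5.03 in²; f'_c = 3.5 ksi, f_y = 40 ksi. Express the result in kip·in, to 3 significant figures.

T = A_s f_y = 5.03 × 40 = 201.2 kips.
a = T/(0.85 f'_c b) = 201.2/(0.85 × 3.5 × 8.5) = 7.957 in.
M_n = T(d − a/2) = 201.2 × (36.7 − 3.9785) = 6583.6 kip·in.
φM_n = 0.90 × 6583.6 = 5925.2 kip·in.

φM_n ≈ 5930 kip·in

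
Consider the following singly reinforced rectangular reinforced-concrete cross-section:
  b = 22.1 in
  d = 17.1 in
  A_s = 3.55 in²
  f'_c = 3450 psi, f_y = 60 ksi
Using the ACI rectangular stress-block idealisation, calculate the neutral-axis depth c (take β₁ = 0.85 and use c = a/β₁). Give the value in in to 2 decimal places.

T = A_s f_y = 3.55 × 60 = 213 kips.
a = T/(0.85 f'_c b) = 213/(0.85 × 3.45 × 22.1) = 3.2866 in.
With β₁ = 0.85, c = a/β₁ = 3.2866/0.85 = 3.87 in.

c ≈ 3.87 in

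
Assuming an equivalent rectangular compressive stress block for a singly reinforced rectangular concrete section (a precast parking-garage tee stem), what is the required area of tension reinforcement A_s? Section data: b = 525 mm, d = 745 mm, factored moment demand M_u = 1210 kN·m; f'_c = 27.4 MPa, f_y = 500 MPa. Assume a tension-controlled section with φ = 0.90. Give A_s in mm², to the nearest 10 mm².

M_n = M_u/φ = 1210/0.90 = 1344.44 kN·m.
With M_n = 0.85 f'_c a b (d − a/2), solve the quadratic for a:
a = d − √(d² − 2M_n/(0.85 f'_c b)) = 745 − √(745² − 2 × 1344.44×10⁶/(0.85 × 27.4 × 525)) = 166.11 mm.
A_s = 0.85 f'_c a b / f_y = 0.85 × 27.4 × 166.11 × 525 / 500 = 4062.1 mm².

A_s ≈ 4060 mm²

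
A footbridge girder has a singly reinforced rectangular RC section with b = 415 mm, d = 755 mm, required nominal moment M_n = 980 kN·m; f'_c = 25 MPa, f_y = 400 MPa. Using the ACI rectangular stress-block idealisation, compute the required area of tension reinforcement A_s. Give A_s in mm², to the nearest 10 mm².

A_s ≈ 3640 mm²

With M_n = 0.85 f'_c a b (d − a/2), solve the quadratic for a:
a = d − √(d² − 2M_n/(0.85 f'_c b)) = 755 − √(755² − 2 × 980×10⁶/(0.85 × 25 × 415)) = 165.28 mm.
A_s = 0.85 f'_c a b / f_y = 0.85 × 25 × 165.28 × 415 / 400 = 3643.9 mm².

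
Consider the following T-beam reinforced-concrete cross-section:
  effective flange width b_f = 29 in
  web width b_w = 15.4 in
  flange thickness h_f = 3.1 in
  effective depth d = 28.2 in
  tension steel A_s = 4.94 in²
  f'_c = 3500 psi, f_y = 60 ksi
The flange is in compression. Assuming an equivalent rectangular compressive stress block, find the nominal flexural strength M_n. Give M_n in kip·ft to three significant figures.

M_n ≈ 654 kip·ft

Tension: T = A_s f_y = 4.94 × 60 = 296.4 kips.
Try a within the flange: a = T/(0.85 f'_c b_f) = 296.4/(0.85 × 3.5 × 29) = 3.436 in.
a = 3.436 > h_f = 3.1 in: the block extends into the web. Split into flange-overhang and web parts.
C_f = 0.85 f'_c (b_f − b_w) h_f = 0.85 × 3.5 × (29 − 15.4) × 3.1 = 125.4 kips.
Remaining web compression depth: a_w = (T − C_f)/(0.85 f'_c b_w) = (296.4 − 125.4)/(0.85 × 3.5 × 15.4) = 3.732 in.
M_n = C_f(d − h_f/2) + (T − C_f)(d − a_w/2) = 125.4 × (28.2 − 1.55) + 171 × (28.2 − 1.866) = 3341.9 + 4503.1 = 7845.0 kip·in.
M_n = 7845.0/12 = 653.75 kip·ft.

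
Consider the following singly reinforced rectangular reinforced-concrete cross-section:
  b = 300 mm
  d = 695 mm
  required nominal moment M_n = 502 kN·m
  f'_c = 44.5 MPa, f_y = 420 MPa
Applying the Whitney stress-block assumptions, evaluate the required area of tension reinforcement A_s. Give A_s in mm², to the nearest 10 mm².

A_s ≈ 1810 mm²

With M_n = 0.85 f'_c a b (d − a/2), solve the quadratic for a:
a = d − √(d² − 2M_n/(0.85 f'_c b)) = 695 − √(695² − 2 × 502×10⁶/(0.85 × 44.5 × 300)) = 66.87 mm.
A_s = 0.85 f'_c a b / f_y = 0.85 × 44.5 × 66.87 × 300 / 420 = 1806.7 mm².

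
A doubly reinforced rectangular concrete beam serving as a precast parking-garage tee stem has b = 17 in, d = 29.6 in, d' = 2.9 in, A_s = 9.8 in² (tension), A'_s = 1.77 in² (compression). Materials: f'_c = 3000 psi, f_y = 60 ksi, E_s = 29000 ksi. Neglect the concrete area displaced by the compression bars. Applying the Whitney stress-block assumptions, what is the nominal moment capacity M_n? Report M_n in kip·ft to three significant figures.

M_n ≈ 1200 kip·ft

Assume both steels yield.
a = (A_s − A'_s) f_y/(0.85 f'_c b) = (9.8 − 1.77) × 60/(0.85 × 3 × 17) = 11.114 in.
c = a/β₁ = 11.114/0.85 = 13.075 in; ε'_s = 0.003(c − d')/c = 0.0023 ≥ ε_y = 0.0021, so the compression steel yields.
M_n = (A_s − A'_s) f_y (d − a/2) + A'_s f_y (d − d') = 481.8 × (29.6 − 5.557) + 106.2 × (29.6 − 2.9) = 11583.9 + 2835.5 = 14419.4 kip·in = 14419.4/12 = 1201.62 kip·ft.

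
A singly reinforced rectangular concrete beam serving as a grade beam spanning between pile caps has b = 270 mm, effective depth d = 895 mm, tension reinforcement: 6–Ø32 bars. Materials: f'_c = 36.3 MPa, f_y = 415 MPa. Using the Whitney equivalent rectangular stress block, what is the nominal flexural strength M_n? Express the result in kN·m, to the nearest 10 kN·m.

M_n ≈ 1550 kN·m

A_s = 6 × 804 = 4824 mm².
T = A_s f_y = 4824 × 415 = 2001960 N = 2001.96 kN.
From C = T: a = T/(0.85 f'_c b) = 2001960/(0.85 × 36.3 × 270) = 240.31 mm.
M_n = T(d − a/2) = 2001.96 kN × (895 − 120.155) mm = 1551.21 kN·m.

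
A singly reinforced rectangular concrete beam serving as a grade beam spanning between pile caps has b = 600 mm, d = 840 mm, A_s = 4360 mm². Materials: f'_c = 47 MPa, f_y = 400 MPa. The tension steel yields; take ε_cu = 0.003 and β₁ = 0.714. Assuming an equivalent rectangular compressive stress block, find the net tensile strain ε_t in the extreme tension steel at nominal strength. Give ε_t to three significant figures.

a = A_s f_y/(0.85 f'_c b) = 72.76 mm.
β₁ = 0.714, so c = a/β₁ = 72.76/0.714 = 101.90 mm.
From the linear strain diagram with ε_cu = 0.003: ε_t = 0.003 (d − c)/c = 0.003 × (840 − 101.90)/101.90 = 0.0217.
Since ε_t ≥ 0.005, the section is tension-controlled.

ε_t ≈ 0.0217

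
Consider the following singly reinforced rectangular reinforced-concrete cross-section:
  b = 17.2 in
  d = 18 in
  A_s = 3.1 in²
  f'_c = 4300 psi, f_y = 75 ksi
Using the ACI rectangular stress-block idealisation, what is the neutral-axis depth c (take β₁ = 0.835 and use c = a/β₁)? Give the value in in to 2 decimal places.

c ≈ 4.43 in

T = A_s f_y = 3.1 × 75 = 232.5 kips.
a = T/(0.85 f'_c b) = 232.5/(0.85 × 4.3 × 17.2) = 3.6983 in.
With β₁ = 0.835, c = a/β₁ = 3.6983/0.835 = 4.43 in.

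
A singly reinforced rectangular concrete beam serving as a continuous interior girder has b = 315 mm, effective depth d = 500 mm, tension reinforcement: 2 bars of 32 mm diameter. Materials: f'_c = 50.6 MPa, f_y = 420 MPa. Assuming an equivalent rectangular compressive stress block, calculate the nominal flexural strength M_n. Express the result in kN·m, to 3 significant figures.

A_s = 2 × 804 = 1608 mm².
T = A_s f_y = 1608 × 420 = 675360 N = 675.36 kN.
From C = T: a = T/(0.85 f'_c b) = 675360/(0.85 × 50.6 × 315) = 49.85 mm.
M_n = T(d − a/2) = 675.36 kN × (500 − 24.925) mm = 320.85 kN·m.

M_n ≈ 321 kN·m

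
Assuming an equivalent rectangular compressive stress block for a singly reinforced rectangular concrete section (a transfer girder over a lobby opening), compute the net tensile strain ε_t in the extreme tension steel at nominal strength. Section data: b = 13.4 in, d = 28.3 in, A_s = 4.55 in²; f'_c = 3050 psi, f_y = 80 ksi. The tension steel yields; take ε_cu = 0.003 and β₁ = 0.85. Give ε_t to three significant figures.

ε_t ≈ 0.00389

a = A_s f_y/(0.85 f'_c b) = 10.478 in.
β₁ = 0.85, so c = a/β₁ = 10.478/0.85 = 12.327 in.
From the linear strain diagram with ε_cu = 0.003: ε_t = 0.003 (d − c)/c = 0.003 × (28.3 − 12.327)/12.327 = 0.00389.
ε_t < 0.004 — the section is over-reinforced for flexure under ACI limits.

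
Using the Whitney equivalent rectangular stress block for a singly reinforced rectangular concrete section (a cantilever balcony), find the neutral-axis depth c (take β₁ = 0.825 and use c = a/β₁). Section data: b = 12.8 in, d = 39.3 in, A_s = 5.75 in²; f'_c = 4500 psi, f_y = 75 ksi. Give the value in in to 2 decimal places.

c ≈ 10.68 in

T = A_s f_y = 5.75 × 75 = 431.25 kips.
a = T/(0.85 f'_c b) = 431.25/(0.85 × 4.5 × 12.8) = 8.8082 in.
With β₁ = 0.825, c = a/β₁ = 8.8082/0.825 = 10.68 in.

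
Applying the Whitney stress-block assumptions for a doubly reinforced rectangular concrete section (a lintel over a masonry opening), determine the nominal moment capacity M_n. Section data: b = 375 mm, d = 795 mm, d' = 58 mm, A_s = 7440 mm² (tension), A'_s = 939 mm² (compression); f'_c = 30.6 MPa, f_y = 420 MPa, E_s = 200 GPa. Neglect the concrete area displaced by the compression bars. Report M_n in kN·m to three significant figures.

Assume both tension and compression steel yield.
Net tension couple steel: A_s − A'_s = 6501 mm².
a = (A_s − A'_s) f_y / (0.85 f'_c b) = 2730420/(0.85 × 30.6 × 375) = 279.94 mm.
c = a/β₁ = 279.94/0.831 = 336.87 mm; ε'_s = 0.003(c − d')/c = 0.0025 ≥ f_y/E_s = 0.0021, so compression steel does yield.
M_n = (A_s − A'_s) f_y (d − a/2) + A'_s f_y (d − d') = [2730420 × (795 − 139.97) + 394380 × (795 − 58)] × 10⁻⁶ = 1788.51 + 290.66 = 2079.17 kN·m.

M_n ≈ 2080 kN·m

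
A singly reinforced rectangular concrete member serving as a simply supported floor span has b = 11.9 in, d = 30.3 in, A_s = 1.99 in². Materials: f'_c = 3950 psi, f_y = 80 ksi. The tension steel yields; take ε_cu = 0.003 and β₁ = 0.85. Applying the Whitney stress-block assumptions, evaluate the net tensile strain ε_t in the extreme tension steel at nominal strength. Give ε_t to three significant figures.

ε_t ≈ 0.0164

a = A_s f_y/(0.85 f'_c b) = 3.985 in.
β₁ = 0.85, so c = a/β₁ = 3.985/0.85 = 4.688 in.
From the linear strain diagram with ε_cu = 0.003: ε_t = 0.003 (d − c)/c = 0.003 × (30.3 − 4.688)/4.688 = 0.0164.
Since ε_t ≥ 0.005, the section is tension-controlled.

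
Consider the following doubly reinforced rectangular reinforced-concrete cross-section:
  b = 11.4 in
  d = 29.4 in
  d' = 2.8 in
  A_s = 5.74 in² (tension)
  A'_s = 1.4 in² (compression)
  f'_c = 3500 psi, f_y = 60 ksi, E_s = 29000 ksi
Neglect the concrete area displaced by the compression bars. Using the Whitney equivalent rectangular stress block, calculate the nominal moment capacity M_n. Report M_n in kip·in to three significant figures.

Assume both steels yield.
a = (A_s − A'_s) f_y/(0.85 f'_c b) = (5.74 − 1.4) × 60/(0.85 × 3.5 × 11.4) = 7.678 in.
c = a/β₁ = 7.678/0.85 = 9.033 in; ε'_s = 0.003(c − d')/c = 0.0021 ≥ ε_y = 0.0021, so the compression steel yields.
M_n = (A_s − A'_s) f_y (d − a/2) + A'_s f_y (d − d') = 260.4 × (29.4 − 3.839) + 84 × (29.4 − 2.8) = 6656.1 + 2234.4 = 8890.5 kip·in.

M_n ≈ 8890 kip·in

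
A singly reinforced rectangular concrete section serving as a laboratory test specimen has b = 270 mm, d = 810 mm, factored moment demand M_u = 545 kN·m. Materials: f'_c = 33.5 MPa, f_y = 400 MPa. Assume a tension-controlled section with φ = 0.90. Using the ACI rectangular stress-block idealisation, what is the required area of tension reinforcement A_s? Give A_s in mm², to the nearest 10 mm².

M_n = M_u/φ = 545/0.90 = 605.556 kN·m.
With M_n = 0.85 f'_c a b (d − a/2), solve the quadratic for a:
a = d − √(d² − 2M_n/(0.85 f'_c b)) = 810 − √(810² − 2 × 605.556×10⁶/(0.85 × 33.5 × 270)) = 103.90 mm.
A_s = 0.85 f'_c a b / f_y = 0.85 × 33.5 × 103.90 × 270 / 400 = 1997.0 mm².

A_s ≈ 2000 mm²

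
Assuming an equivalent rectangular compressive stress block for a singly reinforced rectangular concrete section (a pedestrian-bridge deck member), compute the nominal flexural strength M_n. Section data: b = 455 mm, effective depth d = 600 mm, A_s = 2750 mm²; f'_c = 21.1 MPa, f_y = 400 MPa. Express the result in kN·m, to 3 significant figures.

M_n ≈ 586 kN·m

T = A_s f_y = 2750 × 400 = 1100000 N = 1100 kN.
From C = T: a = T/(0.85 f'_c b) = 1100000/(0.85 × 21.1 × 455) = 134.80 mm.
M_n = T(d − a/2) = 1100 kN × (600 − 67.4) mm = 585.86 kN·m.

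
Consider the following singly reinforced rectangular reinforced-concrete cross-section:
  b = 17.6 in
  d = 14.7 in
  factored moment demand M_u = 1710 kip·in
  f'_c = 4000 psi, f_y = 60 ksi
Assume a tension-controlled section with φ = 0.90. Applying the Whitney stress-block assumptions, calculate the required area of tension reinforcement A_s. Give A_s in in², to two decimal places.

A_s ≈ 2.34 in²

M_n = M_u/φ = 1710/0.90 = 1900 kip·in.
From M_n = 0.85 f'_c a b (d − a/2):
a = d − √(d² − 2M_n/(0.85 f'_c b)) = 14.7 − √(14.7² − 2 × 1900/(0.85 × 4 × 17.6)) = 2.347 in.
A_s = 0.85 f'_c a b / f_y = 0.85 × 4 × 2.347 × 17.6 / 60 = 2.341 in².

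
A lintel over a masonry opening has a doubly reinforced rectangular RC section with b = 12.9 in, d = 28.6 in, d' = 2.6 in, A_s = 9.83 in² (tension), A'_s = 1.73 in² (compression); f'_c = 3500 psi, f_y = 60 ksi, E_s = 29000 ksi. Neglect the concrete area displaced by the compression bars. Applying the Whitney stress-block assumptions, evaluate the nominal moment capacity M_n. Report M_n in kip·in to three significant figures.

M_n ≈ 13500 kip·in

Assume both steels yield.
a = (A_s − A'_s) f_y/(0.85 f'_c b) = (9.83 − 1.73) × 60/(0.85 × 3.5 × 12.9) = 12.664 in.
c = a/β₁ = 12.664/0.85 = 14.899 in; ε'_s = 0.003(c − d')/c = 0.0025 ≥ ε_y = 0.0021, so the compression steel yields.
M_n = (A_s − A'_s) f_y (d − a/2) + A'_s f_y (d − d') = 486 × (28.6 − 6.332) + 103.8 × (28.6 − 2.6) = 10822.2 + 2698.8 = 13521.0 kip·in.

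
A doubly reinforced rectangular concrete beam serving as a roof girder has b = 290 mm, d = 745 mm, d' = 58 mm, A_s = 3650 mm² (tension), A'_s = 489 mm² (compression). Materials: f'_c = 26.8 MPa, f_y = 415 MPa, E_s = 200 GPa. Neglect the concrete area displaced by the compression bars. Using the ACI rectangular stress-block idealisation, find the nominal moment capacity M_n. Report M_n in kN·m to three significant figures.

M_n ≈ 986 kN·m

Assume both tension and compression steel yield.
Net tension couple steel: A_s − A'_s = 3161 mm².
a = (A_s − A'_s) f_y / (0.85 f'_c b) = 1311815/(0.85 × 26.8 × 290) = 198.57 mm.
c = a/β₁ = 198.57/0.85 = 233.61 mm; ε'_s = 0.003(c − d')/c = 0.0023 ≥ f_y/E_s = 0.0021, so compression steel does yield.
M_n = (A_s − A'_s) f_y (d − a/2) + A'_s f_y (d − d') = [1311815 × (745 − 99.285) + 202935 × (745 − 58)] × 10⁻⁶ = 847.06 + 139.42 = 986.48 kN·m.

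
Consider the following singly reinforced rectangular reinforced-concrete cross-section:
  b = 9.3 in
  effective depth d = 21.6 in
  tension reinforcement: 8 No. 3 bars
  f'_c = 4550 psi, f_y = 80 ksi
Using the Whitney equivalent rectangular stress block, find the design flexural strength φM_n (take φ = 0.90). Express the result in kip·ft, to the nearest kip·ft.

φM_n ≈ 109 kip·ft

A_s = 8 × 0.11 = 0.88 in².
T = A_s f_y = 0.88 × 80 = 70.4 kips.
a = T/(0.85 f'_c b) = 70.4/(0.85 × 4.55 × 9.3) = 1.957 in.
M_n = T(d − a/2) = 70.4 × (21.6 − 0.9785) = 1451.8 kip·in = 1451.8/12 = 120.98 kip·ft.
φM_n = 0.90 × 120.98 = 108.88 kip·ft.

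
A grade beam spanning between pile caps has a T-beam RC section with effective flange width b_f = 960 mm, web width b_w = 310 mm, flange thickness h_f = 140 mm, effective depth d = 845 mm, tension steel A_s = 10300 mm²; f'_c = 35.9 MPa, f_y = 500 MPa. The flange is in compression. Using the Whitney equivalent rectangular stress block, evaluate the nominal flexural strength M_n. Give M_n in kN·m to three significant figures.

Tension: T = A_s f_y = 10300 × 500 = 5150000 N.
Try a within the flange: a = T/(0.85 f'_c b_f) = 5150000/(0.85 × 35.9 × 960) = 175.80 mm.
a = 175.80 > h_f = 140 mm: the block extends into the web. Split into flange-overhang and web parts.
C_f = 0.85 f'_c (b_f − b_w) h_f = 0.85 × 35.9 × (960 − 310) × 140 = 2776865 N.
Remaining web compression depth: a_w = (T − C_f)/(0.85 f'_c b_w) = (5150000 − 2776865)/(0.85 × 35.9 × 310) = 250.87 mm.
M_n = C_f(d − h_f/2) + (T − C_f)(d − a_w/2) = 2776865 × (845 − 70) + 2373135 × (845 − 125.435) = 2152.07 + 1707.62 = 3859.69 × 10⁶ N·mm.
M_n = 3859.69 kN·m.

M_n ≈ 3860 kN·m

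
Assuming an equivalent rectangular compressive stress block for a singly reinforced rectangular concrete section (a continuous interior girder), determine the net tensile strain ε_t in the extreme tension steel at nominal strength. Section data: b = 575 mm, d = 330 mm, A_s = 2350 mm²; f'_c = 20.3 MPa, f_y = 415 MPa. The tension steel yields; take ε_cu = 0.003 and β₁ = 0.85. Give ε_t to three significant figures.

a = A_s f_y/(0.85 f'_c b) = 98.30 mm.
β₁ = 0.85, so c = a/β₁ = 98.30/0.85 = 115.65 mm.
From the linear strain diagram with ε_cu = 0.003: ε_t = 0.003 (d − c)/c = 0.003 × (330 − 115.65)/115.65 = 0.00556.
Since ε_t ≥ 0.005, the section is tension-controlled.

ε_t ≈ 0.00556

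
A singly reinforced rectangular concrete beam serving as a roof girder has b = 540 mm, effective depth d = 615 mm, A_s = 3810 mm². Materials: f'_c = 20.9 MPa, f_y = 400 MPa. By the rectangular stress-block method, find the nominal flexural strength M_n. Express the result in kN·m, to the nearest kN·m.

M_n ≈ 816 kN·m

T = A_s f_y = 3810 × 400 = 1524000 N = 1524 kN.
From C = T: a = T/(0.85 f'_c b) = 1524000/(0.85 × 20.9 × 540) = 158.86 mm.
M_n = T(d − a/2) = 1524 kN × (615 − 79.43) mm = 816.21 kN·m.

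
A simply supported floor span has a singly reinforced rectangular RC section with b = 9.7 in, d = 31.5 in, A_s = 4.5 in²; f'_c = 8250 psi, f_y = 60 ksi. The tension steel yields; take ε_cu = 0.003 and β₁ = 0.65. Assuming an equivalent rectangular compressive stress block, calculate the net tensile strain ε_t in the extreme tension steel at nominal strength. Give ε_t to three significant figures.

a = A_s f_y/(0.85 f'_c b) = 3.969 in.
β₁ = 0.65, so c = a/β₁ = 3.969/0.65 = 6.106 in.
From the linear strain diagram with ε_cu = 0.003: ε_t = 0.003 (d − c)/c = 0.003 × (31.5 − 6.106)/6.106 = 0.0125.
Since ε_t ≥ 0.005, the section is tension-controlled.

ε_t ≈ 0.0125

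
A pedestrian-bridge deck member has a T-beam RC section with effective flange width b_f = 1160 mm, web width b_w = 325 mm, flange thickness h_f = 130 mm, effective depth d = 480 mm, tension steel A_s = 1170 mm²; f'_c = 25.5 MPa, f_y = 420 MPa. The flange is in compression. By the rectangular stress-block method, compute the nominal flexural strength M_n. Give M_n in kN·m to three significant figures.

Tension: T = A_s f_y = 1170 × 420 = 491400 N.
Try a within the flange: a = T/(0.85 f'_c b_f) = 491400/(0.85 × 25.5 × 1160) = 19.54 mm.
Since a = 19.54 ≤ h_f = 130 mm, the stress block lies entirely in the flange; analyse as a rectangular beam of width b_f.
M_n = T(d − a/2) = 491400 × (480 − 9.77) = 231.07 × 10⁶ N·mm.
M_n = 231.07 kN·m.

M_n ≈ 231 kN·m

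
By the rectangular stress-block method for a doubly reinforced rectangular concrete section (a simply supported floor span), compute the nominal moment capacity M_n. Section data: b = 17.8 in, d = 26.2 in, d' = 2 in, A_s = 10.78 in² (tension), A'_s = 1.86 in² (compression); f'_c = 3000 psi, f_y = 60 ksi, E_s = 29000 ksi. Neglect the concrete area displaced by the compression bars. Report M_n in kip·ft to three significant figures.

Assume both steels yield.
a = (A_s − A'_s) f_y/(0.85 f'_c b) = (10.78 − 1.86) × 60/(0.85 × 3 × 17.8) = 11.791 in.
c = a/β₁ = 11.791/0.85 = 13.872 in; ε'_s = 0.003(c − d')/c = 0.0026 ≥ ε_y = 0.0021, so the compression steel yields.
M_n = (A_s − A'_s) f_y (d − a/2) + A'_s f_y (d − d') = 535.2 × (26.2 − 5.8955) + 111.6 × (26.2 − 2) = 10867.0 + 2700.7 = 13567.7 kip·in = 13567.7/12 = 1130.64 kip·ft.

M_n ≈ 1130 kip·ft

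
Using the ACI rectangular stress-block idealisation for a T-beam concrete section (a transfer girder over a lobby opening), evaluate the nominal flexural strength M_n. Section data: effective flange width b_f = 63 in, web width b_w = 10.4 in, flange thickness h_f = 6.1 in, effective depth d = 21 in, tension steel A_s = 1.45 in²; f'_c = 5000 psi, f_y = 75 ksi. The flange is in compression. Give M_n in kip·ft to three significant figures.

M_n ≈ 188 kip·ft

Tension: T = A_s f_y = 1.45 × 75 = 108.75 kips.
Try a within the flange: a = T/(0.85 f'_c b_f) = 108.75/(0.85 × 5 × 63) = 0.406 in.
Since a = 0.406 ≤ h_f = 6.1 in, the stress block lies entirely in the flange; analyse as a rectangular beam of width b_f.
M_n = T(d − a/2) = 108.75 × (21 − 0.203) = 2261.7 kip·in.
M_n = 2261.7/12 = 188.48 kip·ft.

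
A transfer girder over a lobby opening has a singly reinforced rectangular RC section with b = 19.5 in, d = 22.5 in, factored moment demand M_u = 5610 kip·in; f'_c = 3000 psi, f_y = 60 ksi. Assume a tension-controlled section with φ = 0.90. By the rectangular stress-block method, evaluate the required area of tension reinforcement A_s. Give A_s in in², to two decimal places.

M_n = M_u/φ = 5610/0.90 = 6233.33 kip·in.
From M_n = 0.85 f'_c a b (d − a/2):
a = d − √(d² − 2M_n/(0.85 f'_c b)) = 22.5 − √(22.5² − 2 × 6233.33/(0.85 × 3 × 19.5)) = 6.514 in.
A_s = 0.85 f'_c a b / f_y = 0.85 × 3 × 6.514 × 19.5 / 60 = 5.398 in².

A_s ≈ 5.40 in²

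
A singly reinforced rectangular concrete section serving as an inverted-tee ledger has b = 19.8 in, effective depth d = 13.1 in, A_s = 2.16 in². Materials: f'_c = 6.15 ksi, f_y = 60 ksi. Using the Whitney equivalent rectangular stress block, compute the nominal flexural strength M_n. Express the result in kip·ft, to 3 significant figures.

M_n ≈ 135 kip·ft

T = A_s f_y = 2.16 × 60 = 129.6 kips.
a = T/(0.85 f'_c b) = 129.6/(0.85 × 6.15 × 19.8) = 1.252 in.
M_n = T(d − a/2) = 129.6 × (13.1 − 0.626) = 1616.6 kip·in = 1616.6/12 = 134.72 kip·ft.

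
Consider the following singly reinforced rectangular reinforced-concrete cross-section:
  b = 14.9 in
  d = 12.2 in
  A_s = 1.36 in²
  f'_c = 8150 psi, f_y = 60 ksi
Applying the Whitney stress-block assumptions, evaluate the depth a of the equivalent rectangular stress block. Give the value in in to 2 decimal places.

T = A_s f_y = 1.36 × 60 = 81.6 kips.
a = T/(0.85 f'_c b) = 81.6/(0.85 × 8.15 × 14.9) = 0.79 in.

a ≈ 0.79 in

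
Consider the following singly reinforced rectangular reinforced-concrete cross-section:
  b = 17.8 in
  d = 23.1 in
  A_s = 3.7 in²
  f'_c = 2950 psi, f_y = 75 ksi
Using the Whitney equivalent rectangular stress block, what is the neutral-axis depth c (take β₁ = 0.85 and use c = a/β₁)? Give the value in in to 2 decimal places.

T = A_s f_y = 3.7 × 75 = 277.5 kips.
a = T/(0.85 f'_c b) = 277.5/(0.85 × 2.95 × 17.8) = 6.2173 in.
With β₁ = 0.85, c = a/β₁ = 6.2173/0.85 = 7.31 in.

c ≈ 7.31 in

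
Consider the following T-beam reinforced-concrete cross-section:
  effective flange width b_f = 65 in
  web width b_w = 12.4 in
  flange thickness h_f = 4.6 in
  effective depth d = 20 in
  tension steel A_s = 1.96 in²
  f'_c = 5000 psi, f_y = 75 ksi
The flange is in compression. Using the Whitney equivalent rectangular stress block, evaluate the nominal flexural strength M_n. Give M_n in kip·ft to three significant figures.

Tension: T = A_s f_y = 1.96 × 75 = 147 kips.
Try a within the flange: a = T/(0.85 f'_c b_f) = 147/(0.85 × 5 × 65) = 0.532 in.
Since a = 0.532 ≤ h_f = 4.6 in, the stress block lies entirely in the flange; analyse as a rectangular beam of width b_f.
M_n = T(d − a/2) = 147 × (20 − 0.266) = 2900.9 kip·in.
M_n = 2900.9/12 = 241.74 kip·ft.

M_n ≈ 242 kip·ft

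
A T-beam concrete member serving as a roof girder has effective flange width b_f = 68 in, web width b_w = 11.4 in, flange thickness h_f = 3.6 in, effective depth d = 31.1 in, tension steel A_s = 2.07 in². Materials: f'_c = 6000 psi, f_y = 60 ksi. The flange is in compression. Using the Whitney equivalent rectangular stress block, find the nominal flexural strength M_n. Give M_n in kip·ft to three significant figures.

M_n ≈ 320 kip·ft

Tension: T = A_s f_y = 2.07 × 60 = 124.2 kips.
Try a within the flange: a = T/(0.85 f'_c b_f) = 124.2/(0.85 × 6 × 68) = 0.358 in.
Since a = 0.358 ≤ h_f = 3.6 in, the stress block lies entirely in the flange; analyse as a rectangular beam of width b_f.
M_n = T(d − a/2) = 124.2 × (31.1 − 0.179) = 3840.4 kip·in.
M_n = 3840.4/12 = 320.03 kip·ft.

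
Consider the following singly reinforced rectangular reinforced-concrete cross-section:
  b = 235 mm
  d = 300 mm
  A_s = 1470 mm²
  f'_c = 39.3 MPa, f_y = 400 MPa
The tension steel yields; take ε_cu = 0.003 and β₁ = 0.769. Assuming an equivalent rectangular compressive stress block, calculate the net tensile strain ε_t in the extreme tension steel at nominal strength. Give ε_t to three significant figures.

ε_t ≈ 0.00624

a = A_s f_y/(0.85 f'_c b) = 74.90 mm.
β₁ = 0.769, so c = a/β₁ = 74.90/0.769 = 97.40 mm.
From the linear strain diagram with ε_cu = 0.003: ε_t = 0.003 (d − c)/c = 0.003 × (300 − 97.40)/97.40 = 0.00624.
Since ε_t ≥ 0.005, the section is tension-controlled.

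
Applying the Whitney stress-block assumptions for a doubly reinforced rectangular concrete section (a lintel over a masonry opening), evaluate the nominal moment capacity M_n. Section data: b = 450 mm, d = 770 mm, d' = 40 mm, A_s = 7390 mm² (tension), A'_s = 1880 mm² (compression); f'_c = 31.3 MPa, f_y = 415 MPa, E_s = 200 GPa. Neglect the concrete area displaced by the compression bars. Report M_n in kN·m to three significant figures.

Assume both tension and compression steel yield.
Net tension couple steel: A_s − A'_s = 5510 mm².
a = (A_s − A'_s) f_y / (0.85 f'_c b) = 2286650/(0.85 × 31.3 × 450) = 191.00 mm.
c = a/β₁ = 191.00/0.826 = 231.23 mm; ε'_s = 0.003(c − d')/c = 0.0025 ≥ f_y/E_s = 0.0021, so compression steel does yield.
M_n = (A_s − A'_s) f_y (d − a/2) + A'_s f_y (d − d') = [2286650 × (770 − 95.5) + 780200 × (770 − 40)] × 10⁻⁶ = 1542.35 + 569.55 = 2111.90 kN·m.

M_n ≈ 2110 kN·m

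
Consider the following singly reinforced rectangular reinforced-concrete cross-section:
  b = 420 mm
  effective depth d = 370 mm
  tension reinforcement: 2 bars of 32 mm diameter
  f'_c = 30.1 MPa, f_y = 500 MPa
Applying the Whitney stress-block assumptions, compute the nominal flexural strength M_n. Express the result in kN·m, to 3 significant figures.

A_s = 2 × 804 = 1608 mm².
T = A_s f_y = 1608 × 500 = 804000 N = 804 kN.
From C = T: a = T/(0.85 f'_c b) = 804000/(0.85 × 30.1 × 420) = 74.82 mm.
M_n = T(d − a/2) = 804 kN × (370 − 37.41) mm = 267.40 kN·m.

M_n ≈ 267 kN·m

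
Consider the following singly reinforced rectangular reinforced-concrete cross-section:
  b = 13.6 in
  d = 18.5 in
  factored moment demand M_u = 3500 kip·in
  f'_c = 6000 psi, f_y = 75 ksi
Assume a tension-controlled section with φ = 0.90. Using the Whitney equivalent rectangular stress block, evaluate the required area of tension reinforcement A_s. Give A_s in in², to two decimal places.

M_n = M_u/φ = 3500/0.90 = 3888.89 kip·in.
From M_n = 0.85 f'_c a b (d − a/2):
a = d − √(d² − 2M_n/(0.85 f'_c b)) = 18.5 − √(18.5² − 2 × 3888.89/(0.85 × 6 × 13.6)) = 3.331 in.
A_s = 0.85 f'_c a b / f_y = 0.85 × 6 × 3.331 × 13.6 / 75 = 3.081 in².

A_s ≈ 3.08 in²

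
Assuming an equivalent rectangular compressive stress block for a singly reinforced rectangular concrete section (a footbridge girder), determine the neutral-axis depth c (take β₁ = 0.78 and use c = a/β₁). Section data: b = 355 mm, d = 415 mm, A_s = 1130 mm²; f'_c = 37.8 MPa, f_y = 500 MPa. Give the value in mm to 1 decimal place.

T = A_s f_y = 1130 × 500 = 565000 N = 565 kN.
Setting C = 0.85 f'_c a b equal to T: a = 565000/(0.85 × 37.8 × 355) = 49.535 mm.
With β₁ = 0.78, c = a/β₁ = 49.535/0.78 = 63.5 mm.

c ≈ 63.5 mm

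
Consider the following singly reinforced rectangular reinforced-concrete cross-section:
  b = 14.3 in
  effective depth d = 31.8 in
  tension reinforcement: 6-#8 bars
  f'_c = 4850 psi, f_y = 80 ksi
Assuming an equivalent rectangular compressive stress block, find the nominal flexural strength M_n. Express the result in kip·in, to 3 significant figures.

A_s = 6 × 0.79 = 4.74 in².
T = A_s f_y = 4.74 × 80 = 379.2 kips.
a = T/(0.85 f'_c b) = 379.2/(0.85 × 4.85 × 14.3) = 6.432 in.
M_n = T(d − a/2) = 379.2 × (31.8 − 3.216) = 10839.1 kip·in.

M_n ≈ 10800 kip·in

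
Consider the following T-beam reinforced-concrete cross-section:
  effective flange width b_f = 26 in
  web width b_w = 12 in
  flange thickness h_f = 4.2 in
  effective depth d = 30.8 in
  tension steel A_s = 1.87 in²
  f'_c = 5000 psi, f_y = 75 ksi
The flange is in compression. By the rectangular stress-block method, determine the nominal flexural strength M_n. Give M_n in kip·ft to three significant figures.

M_n ≈ 353 kip·ft

Tension: T = A_s f_y = 1.87 × 75 = 140.25 kips.
Try a within the flange: a = T/(0.85 f'_c b_f) = 140.25/(0.85 × 5 × 26) = 1.269 in.
Since a = 1.269 ≤ h_f = 4.2 in, the stress block lies entirely in the flange; analyse as a rectangular beam of width b_f.
M_n = T(d − a/2) = 140.25 × (30.8 − 0.6345) = 4230.7 kip·in.
M_n = 4230.7/12 = 352.56 kip·ft.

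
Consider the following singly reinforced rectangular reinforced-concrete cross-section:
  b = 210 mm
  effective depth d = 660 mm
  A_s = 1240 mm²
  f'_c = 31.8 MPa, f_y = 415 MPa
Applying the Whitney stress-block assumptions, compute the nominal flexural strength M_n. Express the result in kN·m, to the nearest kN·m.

T = A_s f_y = 1240 × 415 = 514600 N = 514.6 kN.
From C = T: a = T/(0.85 f'_c b) = 514600/(0.85 × 31.8 × 210) = 90.66 mm.
M_n = T(d − a/2) = 514.6 kN × (660 − 45.33) mm = 316.31 kN·m.

M_n ≈ 316 kN·m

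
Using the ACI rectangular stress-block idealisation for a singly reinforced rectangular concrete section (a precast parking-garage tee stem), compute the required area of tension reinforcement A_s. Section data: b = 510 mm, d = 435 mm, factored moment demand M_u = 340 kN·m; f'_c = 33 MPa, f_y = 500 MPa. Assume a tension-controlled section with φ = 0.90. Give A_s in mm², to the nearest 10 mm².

M_n = M_u/φ = 340/0.90 = 377.778 kN·m.
With M_n = 0.85 f'_c a b (d − a/2), solve the quadratic for a:
a = d − √(d² − 2M_n/(0.85 f'_c b)) = 435 − √(435² − 2 × 377.778×10⁶/(0.85 × 33 × 510)) = 65.66 mm.
A_s = 0.85 f'_c a b / f_y = 0.85 × 33 × 65.66 × 510 / 500 = 1878.6 mm².

A_s ≈ 1880 mm²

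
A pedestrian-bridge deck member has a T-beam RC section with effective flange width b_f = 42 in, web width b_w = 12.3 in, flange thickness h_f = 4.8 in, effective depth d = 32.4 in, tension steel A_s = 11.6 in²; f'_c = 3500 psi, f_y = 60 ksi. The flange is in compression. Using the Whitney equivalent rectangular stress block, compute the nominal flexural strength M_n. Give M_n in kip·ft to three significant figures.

M_n ≈ 1710 kip·ft

Tension: T = A_s f_y = 11.6 × 60 = 696 kips.
Try a within the flange: a = T/(0.85 f'_c b_f) = 696/(0.85 × 3.5 × 42) = 5.570 in.
a = 5.570 > h_f = 4.8 in: the block extends into the web. Split into flange-overhang and web parts.
C_f = 0.85 f'_c (b_f − b_w) h_f = 0.85 × 3.5 × (42 − 12.3) × 4.8 = 424.1 kips.
Remaining web compression depth: a_w = (T − C_f)/(0.85 f'_c b_w) = (696 − 424.1)/(0.85 × 3.5 × 12.3) = 7.430 in.
M_n = C_f(d − h_f/2) + (T − C_f)(d − a_w/2) = 424.1 × (32.4 − 2.4) + 271.9 × (32.4 − 3.715) = 12723.0 + 7799.5 = 20522.5 kip·in.
M_n = 20522.5/12 = 1710.21 kip·ft.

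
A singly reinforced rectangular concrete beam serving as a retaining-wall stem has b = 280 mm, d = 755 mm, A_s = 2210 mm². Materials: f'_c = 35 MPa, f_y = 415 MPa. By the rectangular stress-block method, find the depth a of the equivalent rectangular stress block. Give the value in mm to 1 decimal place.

a ≈ 110.1 mm

T = A_s f_y = 2210 × 415 = 917150 N = 917.15 kN.
Setting C = 0.85 f'_c a b equal to T: a = 917150/(0.85 × 35 × 280) = 110.1 mm.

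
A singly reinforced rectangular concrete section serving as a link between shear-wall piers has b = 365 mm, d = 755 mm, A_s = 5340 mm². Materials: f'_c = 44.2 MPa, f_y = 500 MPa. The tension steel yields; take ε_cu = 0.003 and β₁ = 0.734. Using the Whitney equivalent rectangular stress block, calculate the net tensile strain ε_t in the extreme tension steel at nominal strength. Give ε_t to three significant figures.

ε_t ≈ 0.00554

a = A_s f_y/(0.85 f'_c b) = 194.71 mm.
β₁ = 0.734, so c = a/β₁ = 194.71/0.734 = 265.27 mm.
From the linear strain diagram with ε_cu = 0.003: ε_t = 0.003 (d − c)/c = 0.003 × (755 − 265.27)/265.27 = 0.00554.
Since ε_t ≥ 0.005, the section is tension-controlled.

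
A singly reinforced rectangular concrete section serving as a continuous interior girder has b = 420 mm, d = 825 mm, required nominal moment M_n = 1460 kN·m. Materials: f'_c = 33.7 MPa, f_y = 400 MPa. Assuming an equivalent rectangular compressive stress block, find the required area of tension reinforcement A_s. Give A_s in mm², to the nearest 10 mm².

With M_n = 0.85 f'_c a b (d − a/2), solve the quadratic for a:
a = d − √(d² − 2M_n/(0.85 f'_c b)) = 825 − √(825² − 2 × 1460×10⁶/(0.85 × 33.7 × 420)) = 163.25 mm.
A_s = 0.85 f'_c a b / f_y = 0.85 × 33.7 × 163.25 × 420 / 400 = 4910.1 mm².

A_s ≈ 4910 mm²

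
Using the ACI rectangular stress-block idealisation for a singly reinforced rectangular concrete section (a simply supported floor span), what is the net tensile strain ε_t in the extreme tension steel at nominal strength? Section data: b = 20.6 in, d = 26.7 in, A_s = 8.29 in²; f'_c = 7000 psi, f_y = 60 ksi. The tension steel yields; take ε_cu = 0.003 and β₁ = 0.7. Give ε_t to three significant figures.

ε_t ≈ 0.0108

a = A_s f_y/(0.85 f'_c b) = 4.058 in.
β₁ = 0.7, so c = a/β₁ = 4.058/0.7 = 5.797 in.
From the linear strain diagram with ε_cu = 0.003: ε_t = 0.003 (d − c)/c = 0.003 × (26.7 − 5.797)/5.797 = 0.0108.
Since ε_t ≥ 0.005, the section is tension-controlled.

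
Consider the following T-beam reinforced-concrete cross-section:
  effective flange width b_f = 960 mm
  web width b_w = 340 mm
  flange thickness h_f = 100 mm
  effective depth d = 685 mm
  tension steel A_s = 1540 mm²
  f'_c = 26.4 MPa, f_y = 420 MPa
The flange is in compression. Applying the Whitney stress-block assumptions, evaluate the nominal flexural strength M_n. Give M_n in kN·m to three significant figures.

M_n ≈ 433 kN·m

Tension: T = A_s f_y = 1540 × 420 = 646800 N.
Try a within the flange: a = T/(0.85 f'_c b_f) = 646800/(0.85 × 26.4 × 960) = 30.02 mm.
Since a = 30.02 ≤ h_f = 100 mm, the stress block lies entirely in the flange; analyse as a rectangular beam of width b_f.
M_n = T(d − a/2) = 646800 × (685 − 15.01) = 433.35 × 10⁶ N·mm.
M_n = 433.35 kN·m.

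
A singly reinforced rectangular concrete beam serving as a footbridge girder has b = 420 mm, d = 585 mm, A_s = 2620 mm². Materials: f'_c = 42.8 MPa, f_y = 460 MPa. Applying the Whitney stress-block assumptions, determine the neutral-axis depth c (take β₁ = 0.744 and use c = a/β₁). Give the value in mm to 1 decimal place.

T = A_s f_y = 2620 × 460 = 1205200 N = 1205.2 kN.
Setting C = 0.85 f'_c a b equal to T: a = 1205200/(0.85 × 42.8 × 420) = 78.876 mm.
With β₁ = 0.744, c = a/β₁ = 78.876/0.744 = 106.0 mm.

c ≈ 106.0 mm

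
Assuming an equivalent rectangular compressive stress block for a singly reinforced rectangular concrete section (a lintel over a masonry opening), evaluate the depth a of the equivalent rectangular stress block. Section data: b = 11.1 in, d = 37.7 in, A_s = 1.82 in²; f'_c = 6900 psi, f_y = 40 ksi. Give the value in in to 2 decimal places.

a ≈ 1.12 in

T = A_s f_y = 1.82 × 40 = 72.8 kips.
a = T/(0.85 f'_c b) = 72.8/(0.85 × 6.9 × 11.1) = 1.12 in.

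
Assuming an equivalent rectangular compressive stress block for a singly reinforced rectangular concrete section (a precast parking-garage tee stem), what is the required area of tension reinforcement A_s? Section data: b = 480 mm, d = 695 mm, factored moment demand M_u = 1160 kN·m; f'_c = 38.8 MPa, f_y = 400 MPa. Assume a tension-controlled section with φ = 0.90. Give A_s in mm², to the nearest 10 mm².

M_n = M_u/φ = 1160/0.90 = 1288.89 kN·m.
With M_n = 0.85 f'_c a b (d − a/2), solve the quadratic for a:
a = d − √(d² − 2M_n/(0.85 f'_c b)) = 695 − √(695² − 2 × 1288.89×10⁶/(0.85 × 38.8 × 480)) = 129.15 mm.
A_s = 0.85 f'_c a b / f_y = 0.85 × 38.8 × 129.15 × 480 / 400 = 5111.2 mm².

A_s ≈ 5110 mm²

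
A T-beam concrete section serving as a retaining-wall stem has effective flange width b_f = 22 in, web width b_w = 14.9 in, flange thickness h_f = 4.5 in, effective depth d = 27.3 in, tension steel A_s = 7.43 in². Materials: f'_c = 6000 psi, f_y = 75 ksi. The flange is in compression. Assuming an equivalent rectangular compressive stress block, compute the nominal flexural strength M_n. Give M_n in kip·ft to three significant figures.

M_n ≈ 1150 kip·ft

Tension: T = A_s f_y = 7.43 × 75 = 557.25 kips.
Try a within the flange: a = T/(0.85 f'_c b_f) = 557.25/(0.85 × 6 × 22) = 4.967 in.
a = 4.967 > h_f = 4.5 in: the block extends into the web. Split into flange-overhang and web parts.
C_f = 0.85 f'_c (b_f − b_w) h_f = 0.85 × 6 × (22 − 14.9) × 4.5 = 162.9 kips.
Remaining web compression depth: a_w = (T − C_f)/(0.85 f'_c b_w) = (557.25 − 162.9)/(0.85 × 6 × 14.9) = 5.189 in.
M_n = C_f(d − h_f/2) + (T − C_f)(d − a_w/2) = 162.9 × (27.3 − 2.25) + 394.35 × (27.3 − 2.5945) = 4080.6 + 9742.6 = 13823.2 kip·in.
M_n = 13823.2/12 = 1151.93 kip·ft.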